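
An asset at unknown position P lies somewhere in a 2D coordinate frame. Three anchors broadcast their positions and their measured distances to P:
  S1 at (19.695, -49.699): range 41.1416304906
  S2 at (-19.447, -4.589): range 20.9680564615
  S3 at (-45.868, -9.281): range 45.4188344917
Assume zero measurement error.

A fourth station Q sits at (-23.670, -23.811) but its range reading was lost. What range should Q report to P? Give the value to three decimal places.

eq1: (x − 19.695)² + (y + 49.699)² = 41.1416304906²
eq2: (x + 19.447)² + (y + 4.589)² = 20.9680564615²
eq3: (x + 45.868)² + (y + 9.281)² = 45.4188344917²
eq3−eq2, eq3−eq1 (x²,y² cancel):
  52.842·x + 9.384·y = -167.554520
  131.126·x − 80.836·y = 1038.110008
det = 52.842·-80.836 − 9.384·131.126 = -5502.022296
x = (-167.554520·-80.836 − 9.384·1038.110008) / -5502.022296 = -0.691166
y = (52.842·1038.110008 − -167.554520·131.126) / -5502.022296 = -13.963332
|P − Q| = √((-0.691166 − -23.670)² + (-13.963332 − -23.811)²) = 25.000067

25.000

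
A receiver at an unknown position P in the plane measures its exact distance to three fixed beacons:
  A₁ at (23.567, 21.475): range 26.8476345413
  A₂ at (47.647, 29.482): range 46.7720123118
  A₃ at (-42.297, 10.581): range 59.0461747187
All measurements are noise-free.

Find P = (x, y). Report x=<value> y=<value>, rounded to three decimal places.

x=14.934 y=-3.947

eq1: (x − 23.567)² + (y − 21.475)² = 26.8476345413²
eq2: (x − 47.647)² + (y − 29.482)² = 46.7720123118²
eq3: (x + 42.297)² + (y − 10.581)² = 59.0461747187²
eq3−eq1, eq3−eq2 (x²,y² cancel):
  131.728·x + 21.788·y = 1881.240612
  179.888·x + 37.802·y = 2537.260776
det = 131.728·37.802 − 21.788·179.888 = 1060.182112
x = (1881.240612·37.802 − 21.788·2537.260776) / 1060.182112 = 14.934057
y = (131.728·2537.260776 − 1881.240612·179.888) / 1060.182112 = -3.946797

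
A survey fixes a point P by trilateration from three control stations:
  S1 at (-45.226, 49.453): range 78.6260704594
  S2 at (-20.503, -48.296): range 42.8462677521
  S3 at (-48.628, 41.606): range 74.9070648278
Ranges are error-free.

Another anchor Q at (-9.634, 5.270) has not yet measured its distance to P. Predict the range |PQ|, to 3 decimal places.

eq1: (x + 45.226)² + (y − 49.453)² = 78.6260704594²
eq2: (x + 20.503)² + (y + 48.296)² = 42.8462677521²
eq3: (x + 48.628)² + (y − 41.606)² = 74.9070648278²
eq2−eq1, eq2−eq3 (x²,y² cancel):
  -49.446·x + 195.498·y = -2608.142636
  -56.250·x + 179.804·y = -2432.400706
det = -49.446·179.804 − 195.498·-56.250 = 2106.173916
x = (-2608.142636·179.804 − 195.498·-2432.400706) / 2106.173916 = 3.121772
y = (-49.446·-2432.400706 − -2608.142636·-56.250) / 2106.173916 = -12.551451
|P − Q| = √((3.121772 − -9.634)² + (-12.551451 − 5.270)²) = 21.916063

21.916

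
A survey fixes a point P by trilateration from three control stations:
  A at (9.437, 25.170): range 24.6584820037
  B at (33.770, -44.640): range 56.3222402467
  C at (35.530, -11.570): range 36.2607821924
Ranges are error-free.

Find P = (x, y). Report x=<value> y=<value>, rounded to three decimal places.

eq1: (x − 9.437)² + (y − 25.170)² = 24.6584820037²
eq2: (x − 33.770)² + (y + 44.640)² = 56.3222402467²
eq3: (x − 35.530)² + (y + 11.570)² = 36.2607821924²
eq1−eq2, eq1−eq3 (x²,y² cancel):
  48.666·x − 139.620·y = -153.597381
  52.186·x − 73.480·y = -33.143659
det = 48.666·-73.480 − -139.620·52.186 = 3710.231640
x = (-153.597381·-73.480 − -139.620·-33.143659) / 3710.231640 = 1.794718
y = (48.666·-33.143659 − -153.597381·52.186) / 3710.231640 = 1.725678

x=1.795 y=1.726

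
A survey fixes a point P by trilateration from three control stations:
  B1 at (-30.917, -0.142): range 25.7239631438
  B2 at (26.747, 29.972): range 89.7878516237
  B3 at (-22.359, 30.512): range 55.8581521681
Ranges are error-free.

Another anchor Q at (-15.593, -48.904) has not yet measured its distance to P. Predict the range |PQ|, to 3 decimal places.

44.742

eq1: (x + 30.917)² + (y + 0.142)² = 25.7239631438²
eq2: (x − 26.747)² + (y − 29.972)² = 89.7878516237²
eq3: (x + 22.359)² + (y − 30.512)² = 55.8581521681²
eq3−eq2, eq3−eq1 (x²,y² cancel):
  98.212·x − 1.080·y = -4758.909368
  -17.116·x − 61.308·y = 1983.384912
det = 98.212·-61.308 − -1.080·-17.116 = -6039.666576
x = (-4758.909368·-61.308 − -1.080·1983.384912) / -6039.666576 = -48.661837
y = (98.212·1983.384912 − -4758.909368·-17.116) / -6039.666576 = -18.765722
|P − Q| = √((-48.661837 − -15.593)² + (-18.765722 − -48.904)²) = 44.742192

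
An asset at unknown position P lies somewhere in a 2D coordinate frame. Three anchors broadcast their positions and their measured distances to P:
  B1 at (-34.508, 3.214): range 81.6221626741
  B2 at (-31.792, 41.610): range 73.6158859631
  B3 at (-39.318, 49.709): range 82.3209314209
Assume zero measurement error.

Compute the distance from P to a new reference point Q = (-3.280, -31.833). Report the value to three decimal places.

78.982

eq1: (x + 34.508)² + (y − 3.214)² = 81.6221626741²
eq2: (x + 31.792)² + (y − 41.610)² = 73.6158859631²
eq3: (x + 39.318)² + (y − 49.709)² = 82.3209314209²
eq2−eq1, eq2−eq3 (x²,y² cancel):
  -5.432·x − 76.792·y = -2783.870277
  -15.052·x + 16.198·y = -82.670643
det = -5.432·16.198 − -76.792·-15.052 = -1243.860720
x = (-2783.870277·16.198 − -76.792·-82.670643) / -1243.860720 = 41.356379
y = (-5.432·-82.670643 − -2783.870277·-15.052) / -1243.860720 = 33.326680
|P − Q| = √((41.356379 − -3.280)² + (33.326680 − -31.833)²) = 78.982215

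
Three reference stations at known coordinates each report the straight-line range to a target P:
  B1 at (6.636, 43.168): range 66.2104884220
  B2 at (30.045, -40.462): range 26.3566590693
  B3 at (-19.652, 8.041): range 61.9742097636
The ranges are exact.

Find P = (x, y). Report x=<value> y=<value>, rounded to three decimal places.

eq1: (x − 6.636)² + (y − 43.168)² = 66.2104884220²
eq2: (x − 30.045)² + (y + 40.462)² = 26.3566590693²
eq3: (x + 19.652)² + (y − 8.041)² = 61.9742097636²
eq1−eq2, eq1−eq3 (x²,y² cancel):
  46.818·x − 167.260·y = 4321.518049
  -52.576·x − 70.254·y = -913.627834
det = 46.818·-70.254 − -167.260·-52.576 = -12083.013532
x = (4321.518049·-70.254 − -167.260·-913.627834) / -12083.013532 = 37.773468
y = (46.818·-913.627834 − 4321.518049·-52.576) / -12083.013532 = -15.263900

x=37.773 y=-15.264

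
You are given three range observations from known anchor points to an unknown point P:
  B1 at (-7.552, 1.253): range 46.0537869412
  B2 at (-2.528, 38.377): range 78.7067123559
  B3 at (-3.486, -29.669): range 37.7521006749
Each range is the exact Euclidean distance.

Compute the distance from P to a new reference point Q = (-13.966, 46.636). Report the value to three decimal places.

81.488

eq1: (x + 7.552)² + (y − 1.253)² = 46.0537869412²
eq2: (x + 2.528)² + (y − 38.377)² = 78.7067123559²
eq3: (x + 3.486)² + (y + 29.669)² = 37.7521006749²
eq3−eq1, eq3−eq2 (x²,y² cancel):
  -8.132·x + 61.844·y = -1529.529230
  1.916·x + 136.092·y = -4182.742308
det = -8.132·136.092 − 61.844·1.916 = -1225.193248
x = (-1529.529230·136.092 − 61.844·-4182.742308) / -1225.193248 = -41.234983
y = (-8.132·-4182.742308 − -1529.529230·1.916) / -1225.193248 = -30.154132
|P − Q| = √((-41.234983 − -13.966)² + (-30.154132 − 46.636)²) = 81.488170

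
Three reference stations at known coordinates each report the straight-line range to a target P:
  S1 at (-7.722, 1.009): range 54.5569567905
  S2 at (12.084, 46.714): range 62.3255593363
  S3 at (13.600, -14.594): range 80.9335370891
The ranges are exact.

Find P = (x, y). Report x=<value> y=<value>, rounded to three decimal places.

x=-49.359 y=36.263

eq1: (x + 7.722)² + (y − 1.009)² = 54.5569567905²
eq2: (x − 12.084)² + (y − 46.714)² = 62.3255593363²
eq3: (x − 13.600)² + (y + 14.594)² = 80.9335370891²
eq2−eq3, eq2−eq1 (x²,y² cancel):
  3.032·x − 122.616·y = -4596.038095
  -39.612·x − 91.410·y = -1359.559675
det = 3.032·-91.410 − -122.616·-39.612 = -5134.220112
x = (-4596.038095·-91.410 − -122.616·-1359.559675) / -5134.220112 = -49.359020
y = (3.032·-1359.559675 − -4596.038095·-39.612) / -5134.220112 = 36.262654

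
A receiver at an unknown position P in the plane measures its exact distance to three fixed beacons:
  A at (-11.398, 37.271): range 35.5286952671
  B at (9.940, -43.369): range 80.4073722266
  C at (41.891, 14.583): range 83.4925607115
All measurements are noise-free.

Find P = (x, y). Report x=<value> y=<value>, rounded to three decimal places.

eq1: (x + 11.398)² + (y − 37.271)² = 35.5286952671²
eq2: (x − 9.940)² + (y + 43.369)² = 80.4073722266²
eq3: (x − 41.891)² + (y − 14.583)² = 83.4925607115²
eq1−eq3, eq1−eq2 (x²,y² cancel):
  106.578·x − 45.376·y = -5260.241582
  42.676·x − 161.280·y = -4742.425405
det = 106.578·-161.280 − -45.376·42.676 = -15252.433664
x = (-5260.241582·-161.280 − -45.376·-4742.425405) / -15252.433664 = -41.513340
y = (106.578·-4742.425405 − -5260.241582·42.676) / -15252.433664 = 18.420152

x=-41.513 y=18.420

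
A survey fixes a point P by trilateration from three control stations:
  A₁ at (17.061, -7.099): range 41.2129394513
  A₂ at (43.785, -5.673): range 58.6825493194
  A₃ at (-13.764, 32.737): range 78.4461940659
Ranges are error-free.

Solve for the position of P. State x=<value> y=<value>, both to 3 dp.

eq1: (x − 17.061)² + (y + 7.099)² = 41.2129394513²
eq2: (x − 43.785)² + (y + 5.673)² = 58.6825493194²
eq3: (x + 13.764)² + (y − 32.737)² = 78.4461940659²
eq2−eq3, eq2−eq1 (x²,y² cancel):
  -115.098·x + 76.820·y = -3398.314058
  -53.448·x − 2.852·y = 137.299584
det = -115.098·-2.852 − 76.820·-53.448 = 4434.134856
x = (-3398.314058·-2.852 − 76.820·137.299584) / 4434.134856 = -0.192904
y = (-115.098·137.299584 − -3398.314058·-53.448) / 4434.134856 = -44.526385

x=-0.193 y=-44.526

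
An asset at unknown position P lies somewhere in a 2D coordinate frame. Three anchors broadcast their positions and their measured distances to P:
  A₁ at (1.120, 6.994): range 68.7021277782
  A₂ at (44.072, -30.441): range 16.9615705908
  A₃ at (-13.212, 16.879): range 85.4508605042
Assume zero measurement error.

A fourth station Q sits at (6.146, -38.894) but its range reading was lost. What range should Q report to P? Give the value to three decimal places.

37.933

eq1: (x − 1.120)² + (y − 6.994)² = 68.7021277782²
eq2: (x − 44.072)² + (y + 30.441)² = 16.9615705908²
eq3: (x + 13.212)² + (y − 16.879)² = 85.4508605042²
eq2−eq1, eq2−eq3 (x²,y² cancel):
  -85.904·x + 74.870·y = -7251.112713
  -114.568·x + 94.640·y = -9423.692764
det = -85.904·94.640 − 74.870·-114.568 = 447.751600
x = (-7251.112713·94.640 − 74.870·-9423.692764) / 447.751600 = 43.118930
y = (-85.904·-9423.692764 − -7251.112713·-114.568) / 447.751600 = -47.375773
|P − Q| = √((43.118930 − 6.146)² + (-47.375773 − -38.894)²) = 37.933337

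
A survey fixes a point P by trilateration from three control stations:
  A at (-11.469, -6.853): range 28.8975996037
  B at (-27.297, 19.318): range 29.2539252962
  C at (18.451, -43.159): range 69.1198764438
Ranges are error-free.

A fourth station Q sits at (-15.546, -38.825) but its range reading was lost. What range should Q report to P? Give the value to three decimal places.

eq1: (x + 11.469)² + (y + 6.853)² = 28.8975996037²
eq2: (x + 27.297)² + (y − 19.318)² = 29.2539252962²
eq3: (x − 18.451)² + (y + 43.159)² = 69.1198764438²
eq2−eq3, eq2−eq1 (x²,y² cancel):
  91.496·x − 124.954·y = -2836.937825
  31.656·x − 52.342·y = -919.088881
det = 91.496·-52.342 − -124.954·31.656 = -833.539808
x = (-2836.937825·-52.342 − -124.954·-919.088881) / -833.539808 = -40.366600
y = (91.496·-919.088881 − -2836.937825·31.656) / -833.539808 = -6.854079
|P − Q| = √((-40.366600 − -15.546)² + (-6.854079 − -38.825)²) = 40.474708

40.475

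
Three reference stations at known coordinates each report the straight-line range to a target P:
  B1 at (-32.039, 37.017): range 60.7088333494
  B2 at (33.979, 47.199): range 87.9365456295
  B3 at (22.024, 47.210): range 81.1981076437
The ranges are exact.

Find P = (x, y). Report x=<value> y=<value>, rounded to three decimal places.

eq1: (x + 32.039)² + (y − 37.017)² = 60.7088333494²
eq2: (x − 33.979)² + (y − 47.199)² = 87.9365456295²
eq3: (x − 22.024)² + (y − 47.210)² = 81.1981076437²
eq1−eq2, eq1−eq3 (x²,y² cancel):
  132.036·x + 20.364·y = -3061.711379
  108.126·x + 20.386·y = -2590.485372
det = 132.036·20.386 − 20.364·108.126 = 489.808032
x = (-3061.711379·20.386 − 20.364·-2590.485372) / 489.808032 = -19.728962
y = (132.036·-2590.485372 − -3061.711379·108.126) / 489.808032 = -22.430670

x=-19.729 y=-22.431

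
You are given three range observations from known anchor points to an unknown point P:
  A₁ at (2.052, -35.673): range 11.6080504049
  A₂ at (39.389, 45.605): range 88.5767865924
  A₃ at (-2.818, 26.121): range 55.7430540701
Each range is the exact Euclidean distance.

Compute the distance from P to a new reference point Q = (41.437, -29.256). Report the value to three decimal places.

eq1: (x − 2.052)² + (y + 35.673)² = 11.6080504049²
eq2: (x − 39.389)² + (y − 45.605)² = 88.5767865924²
eq3: (x + 2.818)² + (y − 26.121)² = 55.7430540701²
eq2−eq1, eq2−eq3 (x²,y² cancel):
  -74.674·x − 162.556·y = 5356.564576
  -84.414·x − 38.968·y = 1797.497465
det = -74.674·-38.968 − -162.556·-84.414 = -10812.105752
x = (5356.564576·-38.968 − -162.556·1797.497465) / -10812.105752 = -7.719069
y = (-74.674·1797.497465 − 5356.564576·-84.414) / -10812.105752 = -29.406179
|P − Q| = √((-7.719069 − 41.437)² + (-29.406179 − -29.256)²) = 49.156298

49.156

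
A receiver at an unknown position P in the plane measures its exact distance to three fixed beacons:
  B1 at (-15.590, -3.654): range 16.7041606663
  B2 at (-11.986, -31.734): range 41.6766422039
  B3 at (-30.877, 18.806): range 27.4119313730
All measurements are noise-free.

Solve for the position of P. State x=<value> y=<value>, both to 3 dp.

eq1: (x + 15.590)² + (y + 3.654)² = 16.7041606663²
eq2: (x + 11.986)² + (y + 31.734)² = 41.6766422039²
eq3: (x + 30.877)² + (y − 18.806)² = 27.4119313730²
eq3−eq1, eq3−eq2 (x²,y² cancel):
  30.574·x − 44.920·y = -578.269951
  37.782·x − 101.080·y = -1141.872337
det = 30.574·-101.080 − -44.920·37.782 = -1393.252480
x = (-578.269951·-101.080 − -44.920·-1141.872337) / -1393.252480 = -5.138065
y = (30.574·-1141.872337 − -578.269951·37.782) / -1393.252480 = 9.376197

x=-5.138 y=9.376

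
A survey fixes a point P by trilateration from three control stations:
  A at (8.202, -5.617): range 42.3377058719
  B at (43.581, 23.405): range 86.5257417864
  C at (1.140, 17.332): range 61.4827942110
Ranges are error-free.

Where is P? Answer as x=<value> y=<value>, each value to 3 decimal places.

x=-12.287 y=-42.667

eq1: (x − 8.202)² + (y + 5.617)² = 42.3377058719²
eq2: (x − 43.581)² + (y − 23.405)² = 86.5257417864²
eq3: (x − 1.140)² + (y − 17.332)² = 61.4827942110²
eq3−eq1, eq3−eq2 (x²,y² cancel):
  14.124·x − 45.898·y = 1784.778314
  84.882·x + 12.146·y = -1561.170246
det = 14.124·12.146 − -45.898·84.882 = 4067.464140
x = (1784.778314·12.146 − -45.898·-1561.170246) / 4067.464140 = -12.286937
y = (14.124·-1561.170246 − 1784.778314·84.882) / 4067.464140 = -42.666761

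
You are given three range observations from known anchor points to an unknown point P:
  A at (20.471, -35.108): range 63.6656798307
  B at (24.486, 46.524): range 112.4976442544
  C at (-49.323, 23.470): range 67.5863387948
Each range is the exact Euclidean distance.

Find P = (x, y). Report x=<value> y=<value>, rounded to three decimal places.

x=-42.601 y=-43.781

eq1: (x − 20.471)² + (y + 35.108)² = 63.6656798307²
eq2: (x − 24.486)² + (y − 46.524)² = 112.4976442544²
eq3: (x + 49.323)² + (y − 23.470)² = 67.5863387948²
eq1−eq2, eq1−eq3 (x²,y² cancel):
  8.030·x + 163.264·y = -7489.987907
  -139.588·x + 117.156·y = 817.371321
det = 8.030·117.156 − 163.264·-139.588 = 23730.457912
x = (-7489.987907·117.156 − 163.264·817.371321) / 23730.457912 = -42.601131
y = (8.030·817.371321 − -7489.987907·-139.588) / 23730.457912 = -43.781243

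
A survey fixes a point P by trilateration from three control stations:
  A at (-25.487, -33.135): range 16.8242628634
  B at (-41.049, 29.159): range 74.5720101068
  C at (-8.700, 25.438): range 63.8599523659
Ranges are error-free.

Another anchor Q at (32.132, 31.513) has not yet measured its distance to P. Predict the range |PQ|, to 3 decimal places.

81.391

eq1: (x + 25.487)² + (y + 33.135)² = 16.8242628634²
eq2: (x + 41.049)² + (y − 29.159)² = 74.5720101068²
eq3: (x + 8.700)² + (y − 25.438)² = 63.8599523659²
eq1−eq3, eq1−eq2 (x²,y² cancel):
  33.574·x + 117.146·y = -4819.771245
  -31.124·x + 124.588·y = -4490.176582
det = 33.574·124.588 − 117.146·-31.124 = 7828.969616
x = (-4819.771245·124.588 − 117.146·-4490.176582) / 7828.969616 = -9.513312
y = (33.574·-4490.176582 − -4819.771245·-31.124) / 7828.969616 = -38.416773
|P − Q| = √((-9.513312 − 32.132)² + (-38.416773 − 31.513)²) = 81.391063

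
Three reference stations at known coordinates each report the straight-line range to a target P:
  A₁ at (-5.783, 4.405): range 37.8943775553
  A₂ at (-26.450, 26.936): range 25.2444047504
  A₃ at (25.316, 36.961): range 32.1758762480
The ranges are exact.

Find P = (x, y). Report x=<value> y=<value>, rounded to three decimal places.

x=-6.415 y=42.294

eq1: (x + 5.783)² + (y − 4.405)² = 37.8943775553²
eq2: (x + 26.450)² + (y − 26.936)² = 25.2444047504²
eq3: (x − 25.316)² + (y − 36.961)² = 32.1758762480²
eq3−eq1, eq3−eq2 (x²,y² cancel):
  -62.198·x − 65.112·y = -2354.865101
  -103.532·x − 20.050·y = -183.857740
det = -62.198·-20.050 − -65.112·-103.532 = -5494.105684
x = (-2354.865101·-20.050 − -65.112·-183.857740) / -5494.105684 = -6.414820
y = (-62.198·-183.857740 − -2354.865101·-103.532) / -5494.105684 = 42.294110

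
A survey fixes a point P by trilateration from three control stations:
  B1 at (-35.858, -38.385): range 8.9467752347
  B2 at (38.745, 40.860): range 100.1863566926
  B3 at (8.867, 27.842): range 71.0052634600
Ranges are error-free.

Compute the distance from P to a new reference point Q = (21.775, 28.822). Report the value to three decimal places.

79.788

eq1: (x + 35.858)² + (y + 38.385)² = 8.9467752347²
eq2: (x − 38.745)² + (y − 40.860)² = 100.1863566926²
eq3: (x − 8.867)² + (y − 27.842)² = 71.0052634600²
eq1−eq3, eq1−eq2 (x²,y² cancel):
  89.450·x + 132.454·y = -6867.106388
  149.206·x + 158.490·y = -9545.751044
det = 89.450·158.490 − 132.454·149.206 = -5586.001024
x = (-6867.106388·158.490 − 132.454·-9545.751044) / -5586.001024 = -31.508268
y = (89.450·-9545.751044 − -6867.106388·149.206) / -5586.001024 = -30.566776
|P − Q| = √((-31.508268 − 21.775)² + (-30.566776 − 28.822)²) = 79.788053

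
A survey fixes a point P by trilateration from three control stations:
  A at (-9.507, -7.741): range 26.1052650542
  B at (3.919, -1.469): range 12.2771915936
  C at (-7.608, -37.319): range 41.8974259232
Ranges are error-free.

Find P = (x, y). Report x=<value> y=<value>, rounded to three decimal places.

eq1: (x + 9.507)² + (y + 7.741)² = 26.1052650542²
eq2: (x − 3.919)² + (y + 1.469)² = 12.2771915936²
eq3: (x + 7.608)² + (y + 37.319)² = 41.8974259232²
eq2−eq3, eq2−eq1 (x²,y² cancel):
  -23.054·x − 71.700·y = -171.591963
  -26.852·x − 12.544·y = -397.965822
det = -23.054·-12.544 − -71.700·-26.852 = -1636.099024
x = (-171.591963·-12.544 − -71.700·-397.965822) / -1636.099024 = 16.124757
y = (-23.054·-397.965822 − -171.591963·-26.852) / -1636.099024 = -2.791467

x=16.125 y=-2.791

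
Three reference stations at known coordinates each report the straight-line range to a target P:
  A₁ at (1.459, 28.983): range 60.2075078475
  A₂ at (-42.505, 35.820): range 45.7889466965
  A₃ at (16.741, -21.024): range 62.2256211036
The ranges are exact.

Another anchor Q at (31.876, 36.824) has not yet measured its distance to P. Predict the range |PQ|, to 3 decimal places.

eq1: (x − 1.459)² + (y − 28.983)² = 60.2075078475²
eq2: (x + 42.505)² + (y − 35.820)² = 45.7889466965²
eq3: (x − 16.741)² + (y + 21.024)² = 62.2256211036²
eq3−eq2, eq3−eq1 (x²,y² cancel):
  -118.492·x + 113.688·y = 4142.878050
  -30.564·x + 100.014·y = 366.957234
det = -118.492·100.014 − 113.688·-30.564 = -8376.098856
x = (4142.878050·100.014 − 113.688·366.957234) / -8376.098856 = -44.486960
y = (-118.492·366.957234 − 4142.878050·-30.564) / -8376.098856 = -9.926032
|P − Q| = √((-44.486960 − 31.876)² + (-9.926032 − 36.824)²) = 89.536960

89.537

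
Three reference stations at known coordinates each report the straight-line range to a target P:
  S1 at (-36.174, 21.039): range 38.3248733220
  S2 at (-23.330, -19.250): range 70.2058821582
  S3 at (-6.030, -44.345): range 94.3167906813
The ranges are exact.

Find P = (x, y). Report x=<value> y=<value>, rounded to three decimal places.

eq1: (x + 36.174)² + (y − 21.039)² = 38.3248733220²
eq2: (x + 23.330)² + (y + 19.250)² = 70.2058821582²
eq3: (x + 6.030)² + (y + 44.345)² = 94.3167906813²
eq1−eq3, eq1−eq2 (x²,y² cancel):
  60.288·x − 130.768·y = -7175.218961
  25.688·x − 80.578·y = -4296.416371
det = 60.288·-80.578 − -130.768·25.688 = -1498.718080
x = (-7175.218961·-80.578 − -130.768·-4296.416371) / -1498.718080 = -10.896657
y = (60.288·-4296.416371 − -7175.218961·25.688) / -1498.718080 = 49.846150

x=-10.897 y=49.846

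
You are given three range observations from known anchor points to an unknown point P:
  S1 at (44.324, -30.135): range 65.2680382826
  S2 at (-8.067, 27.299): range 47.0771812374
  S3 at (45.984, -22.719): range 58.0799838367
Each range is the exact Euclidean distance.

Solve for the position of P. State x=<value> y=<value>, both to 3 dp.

x=38.398 y=34.863

eq1: (x − 44.324)² + (y + 30.135)² = 65.2680382826²
eq2: (x + 8.067)² + (y − 27.299)² = 47.0771812374²
eq3: (x − 45.984)² + (y + 22.719)² = 58.0799838367²
eq1−eq2, eq1−eq3 (x²,y² cancel):
  -104.782·x + 114.868·y = -18.767483
  3.320·x + 14.832·y = 644.578315
det = -104.782·14.832 − 114.868·3.320 = -1935.488384
x = (-18.767483·14.832 − 114.868·644.578315) / -1935.488384 = 38.398464
y = (-104.782·644.578315 − -18.767483·3.320) / -1935.488384 = 34.863499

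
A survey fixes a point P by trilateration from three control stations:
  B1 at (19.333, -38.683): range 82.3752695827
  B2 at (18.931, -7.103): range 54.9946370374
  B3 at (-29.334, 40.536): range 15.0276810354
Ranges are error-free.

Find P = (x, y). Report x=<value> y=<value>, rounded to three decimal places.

eq1: (x − 19.333)² + (y + 38.683)² = 82.3752695827²
eq2: (x − 18.931)² + (y + 7.103)² = 54.9946370374²
eq3: (x + 29.334)² + (y − 40.536)² = 15.0276810354²
eq3−eq1, eq3−eq2 (x²,y² cancel):
  97.334·x − 158.438·y = -7193.365316
  96.530·x − 95.278·y = -4893.394388
det = 97.334·-95.278 − -158.438·96.530 = 6020.231288
x = (-7193.365316·-95.278 − -158.438·-4893.394388) / 6020.231288 = -14.937991
y = (97.334·-4893.394388 − -7193.365316·96.530) / 6020.231288 = 36.224838

x=-14.938 y=36.225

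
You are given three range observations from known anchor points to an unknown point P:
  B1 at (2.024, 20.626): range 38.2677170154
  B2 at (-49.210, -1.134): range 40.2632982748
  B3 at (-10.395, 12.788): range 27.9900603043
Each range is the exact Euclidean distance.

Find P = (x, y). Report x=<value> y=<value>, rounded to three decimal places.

eq1: (x − 2.024)² + (y − 20.626)² = 38.2677170154²
eq2: (x + 49.210)² + (y + 1.134)² = 40.2632982748²
eq3: (x + 10.395)² + (y − 12.788)² = 27.9900603043²
eq1−eq3, eq1−eq2 (x²,y² cancel):
  -24.838·x − 15.676·y = 523.035207
  -102.468·x − 43.520·y = 1836.666582
det = -24.838·-43.520 − -15.676·-102.468 = -525.338608
x = (523.035207·-43.520 − -15.676·1836.666582) / -525.338608 = -11.476585
y = (-24.838·1836.666582 − 523.035207·-102.468) / -525.338608 = -15.181155

x=-11.477 y=-15.181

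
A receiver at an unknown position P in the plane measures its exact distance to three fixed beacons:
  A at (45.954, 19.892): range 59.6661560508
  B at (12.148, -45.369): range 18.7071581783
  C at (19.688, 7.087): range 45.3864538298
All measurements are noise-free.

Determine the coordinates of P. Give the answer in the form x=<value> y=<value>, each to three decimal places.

x=29.038 y=-37.326

eq1: (x − 45.954)² + (y − 19.892)² = 59.6661560508²
eq2: (x − 12.148)² + (y + 45.369)² = 18.7071581783²
eq3: (x − 19.688)² + (y − 7.087)² = 45.3864538298²
eq1−eq2, eq1−eq3 (x²,y² cancel):
  -67.612·x − 130.522·y = 2908.550696
  -52.532·x − 25.610·y = -569.498880
det = -67.612·-25.610 − -130.522·-52.532 = -5125.038384
x = (2908.550696·-25.610 − -130.522·-569.498880) / -5125.038384 = 29.037854
y = (-67.612·-569.498880 − 2908.550696·-52.532) / -5125.038384 = -37.325953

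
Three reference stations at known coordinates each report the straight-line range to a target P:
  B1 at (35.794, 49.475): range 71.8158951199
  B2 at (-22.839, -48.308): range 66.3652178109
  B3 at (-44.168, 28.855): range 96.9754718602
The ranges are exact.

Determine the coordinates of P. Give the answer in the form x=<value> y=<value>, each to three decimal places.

eq1: (x − 35.794)² + (y − 49.475)² = 71.8158951199²
eq2: (x + 22.839)² + (y + 48.308)² = 66.3652178109²
eq3: (x + 44.168)² + (y − 28.855)² = 96.9754718602²
eq1−eq3, eq1−eq2 (x²,y² cancel):
  -159.924·x − 41.240·y = -5192.282163
  -117.266·x − 195.566·y = -120.522619
det = -159.924·-195.566 − -41.240·-117.266 = 26439.647144
x = (-5192.282163·-195.566 − -41.240·-120.522619) / 26439.647144 = 38.217738
y = (-159.924·-120.522619 − -5192.282163·-117.266) / 26439.647144 = -22.299984

x=38.218 y=-22.300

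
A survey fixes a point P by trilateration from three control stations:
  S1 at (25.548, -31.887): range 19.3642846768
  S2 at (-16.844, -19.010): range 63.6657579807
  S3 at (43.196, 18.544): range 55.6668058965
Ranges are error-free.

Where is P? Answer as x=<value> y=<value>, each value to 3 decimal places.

x=44.194 y=-37.114

eq1: (x − 25.548)² + (y + 31.887)² = 19.3642846768²
eq2: (x + 16.844)² + (y + 19.010)² = 63.6657579807²
eq3: (x − 43.196)² + (y − 18.544)² = 55.6668058965²
eq1−eq3, eq1−eq2 (x²,y² cancel):
  35.296·x + 100.862·y = -2183.524479
  -84.784·x + 25.754·y = -4702.733855
det = 35.296·25.754 − 100.862·-84.784 = 9460.496992
x = (-2183.524479·25.754 − 100.862·-4702.733855) / 9460.496992 = 44.193519
y = (35.296·-4702.733855 − -2183.524479·-84.784) / 9460.496992 = -37.113868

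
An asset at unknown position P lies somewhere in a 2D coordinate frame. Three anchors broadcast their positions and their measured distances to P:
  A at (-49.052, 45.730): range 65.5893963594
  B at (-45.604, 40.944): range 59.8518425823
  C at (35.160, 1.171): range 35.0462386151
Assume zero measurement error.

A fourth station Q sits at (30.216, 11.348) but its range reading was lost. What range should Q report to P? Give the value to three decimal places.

eq1: (x + 49.052)² + (y − 45.730)² = 65.5893963594²
eq2: (x + 45.604)² + (y − 40.944)² = 59.8518425823²
eq3: (x − 35.160)² + (y − 1.171)² = 35.0462386151²
eq3−eq1, eq3−eq2 (x²,y² cancel):
  -168.424·x + 89.118·y = 186.004689
  -161.528·x + 79.546·y = 164.534892
det = -168.424·79.546 − 89.118·-161.528 = 997.596800
x = (186.004689·79.546 − 89.118·164.534892) / 997.596800 = 0.133229
y = (-168.424·164.534892 − 186.004689·-161.528) / 997.596800 = 2.338962
|P − Q| = √((0.133229 − 30.216)² + (2.338962 − 11.348)²) = 31.402801

31.403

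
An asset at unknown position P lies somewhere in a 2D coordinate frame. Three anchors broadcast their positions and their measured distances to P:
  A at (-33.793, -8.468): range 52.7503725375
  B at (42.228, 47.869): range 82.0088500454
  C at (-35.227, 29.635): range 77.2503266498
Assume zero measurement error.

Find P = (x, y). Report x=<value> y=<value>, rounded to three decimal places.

eq1: (x + 33.793)² + (y + 8.468)² = 52.7503725375²
eq2: (x − 42.228)² + (y − 47.869)² = 82.0088500454²
eq3: (x + 35.227)² + (y − 29.635)² = 77.2503266498²
eq2−eq3, eq2−eq1 (x²,y² cancel):
  -154.910·x − 36.468·y = -1197.631873
  -152.042·x − 112.674·y = 1081.878411
det = -154.910·-112.674 − -36.468·-152.042 = 11909.661684
x = (-1197.631873·-112.674 − -36.468·1081.878411) / 11909.661684 = 14.643230
y = (-154.910·1081.878411 − -1197.631873·-152.042) / 11909.661684 = -29.361382

x=14.643 y=-29.361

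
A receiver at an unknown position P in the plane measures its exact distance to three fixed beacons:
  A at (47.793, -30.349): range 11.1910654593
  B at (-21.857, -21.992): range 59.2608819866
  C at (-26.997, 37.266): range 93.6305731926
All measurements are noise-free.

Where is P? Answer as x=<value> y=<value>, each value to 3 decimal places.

eq1: (x − 47.793)² + (y + 30.349)² = 11.1910654593²
eq2: (x + 21.857)² + (y + 21.992)² = 59.2608819866²
eq3: (x + 26.997)² + (y − 37.266)² = 93.6305731926²
eq3−eq2, eq3−eq1 (x²,y² cancel):
  10.280·x − 118.516·y = 4098.615851
  149.580·x − 135.230·y = 9729.084175
det = 10.280·-135.230 − -118.516·149.580 = 16337.458880
x = (4098.615851·-135.230 − -118.516·9729.084175) / 16337.458880 = 36.651741
y = (10.280·9729.084175 − 4098.615851·149.580) / 16337.458880 = -31.403658

x=36.652 y=-31.404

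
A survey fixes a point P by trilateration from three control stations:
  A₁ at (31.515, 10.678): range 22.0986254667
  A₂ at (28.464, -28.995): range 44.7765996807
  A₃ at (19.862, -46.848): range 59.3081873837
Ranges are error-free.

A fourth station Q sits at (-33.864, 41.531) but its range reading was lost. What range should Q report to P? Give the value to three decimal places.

eq1: (x − 31.515)² + (y − 10.678)² = 22.0986254667²
eq2: (x − 28.464)² + (y + 28.995)² = 44.7765996807²
eq3: (x − 19.862)² + (y + 46.848)² = 59.3081873837²
eq3−eq1, eq3−eq2 (x²,y² cancel):
  23.306·x + 115.052·y = 1547.092604
  17.204·x + 35.706·y = 574.192385
det = 23.306·35.706 − 115.052·17.204 = -1147.190572
x = (1547.092604·35.706 − 115.052·574.192385) / -1147.190572 = 9.433039
y = (23.306·574.192385 − 1547.092604·17.204) / -1147.190572 = 11.536055
|P − Q| = √((9.433039 − -33.864)² + (11.536055 − 41.531)²) = 52.671912

52.672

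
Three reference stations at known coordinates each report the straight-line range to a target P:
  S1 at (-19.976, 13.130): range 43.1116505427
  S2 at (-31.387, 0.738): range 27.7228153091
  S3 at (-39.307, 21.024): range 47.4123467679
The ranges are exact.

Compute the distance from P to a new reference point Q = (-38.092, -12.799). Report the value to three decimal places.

eq1: (x + 19.976)² + (y − 13.130)² = 43.1116505427²
eq2: (x + 31.387)² + (y − 0.738)² = 27.7228153091²
eq3: (x + 39.307)² + (y − 21.024)² = 47.4123467679²
eq3−eq2, eq3−eq1 (x²,y² cancel):
  15.840·x − 40.572·y = 478.015725
  38.662·x − 15.788·y = -1026.295135
det = 15.840·-15.788 − -40.572·38.662 = 1318.512744
x = (478.015725·-15.788 − -40.572·-1026.295135) / 1318.512744 = -37.303969
y = (15.840·-1026.295135 − 478.015725·38.662) / 1318.512744 = -26.346017
|P − Q| = √((-37.303969 − -38.092)² + (-26.346017 − -12.799)²) = 13.569917

13.570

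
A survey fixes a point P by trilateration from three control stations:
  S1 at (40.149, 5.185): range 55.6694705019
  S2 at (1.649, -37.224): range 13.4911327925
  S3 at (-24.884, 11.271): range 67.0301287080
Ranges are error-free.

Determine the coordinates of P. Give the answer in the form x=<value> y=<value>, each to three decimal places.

x=13.491 y=-43.687

eq1: (x − 40.149)² + (y − 5.185)² = 55.6694705019²
eq2: (x − 1.649)² + (y + 37.224)² = 13.4911327925²
eq3: (x + 24.884)² + (y − 11.271)² = 67.0301287080²
eq1−eq3, eq1−eq2 (x²,y² cancel):
  -130.066·x + 12.172·y = -2286.525738
  -77.000·x − 84.818·y = 2666.598233
det = -130.066·-84.818 − 12.172·-77.000 = 11969.181988
x = (-2286.525738·-84.818 − 12.172·2666.598233) / 11969.181988 = 13.491374
y = (-130.066·2666.598233 − -2286.525738·-77.000) / 11969.181988 = -43.686883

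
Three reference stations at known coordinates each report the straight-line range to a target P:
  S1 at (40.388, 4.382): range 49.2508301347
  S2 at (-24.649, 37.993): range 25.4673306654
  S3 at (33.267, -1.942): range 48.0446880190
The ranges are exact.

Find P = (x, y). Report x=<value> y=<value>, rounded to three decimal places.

eq1: (x − 40.388)² + (y − 4.382)² = 49.2508301347²
eq2: (x + 24.649)² + (y − 37.993)² = 25.4673306654²
eq3: (x − 33.267)² + (y + 1.942)² = 48.0446880190²
eq3−eq2, eq3−eq1 (x²,y² cancel):
  -115.832·x + 79.870·y = 2600.283713
  14.242·x + 12.648·y = 422.575593
det = -115.832·12.648 − 79.870·14.242 = -2602.551676
x = (2600.283713·12.648 − 79.870·422.575593) / -2602.551676 = 0.331492
y = (-115.832·422.575593 − 2600.283713·14.242) / -2602.551676 = 33.037199

x=0.331 y=33.037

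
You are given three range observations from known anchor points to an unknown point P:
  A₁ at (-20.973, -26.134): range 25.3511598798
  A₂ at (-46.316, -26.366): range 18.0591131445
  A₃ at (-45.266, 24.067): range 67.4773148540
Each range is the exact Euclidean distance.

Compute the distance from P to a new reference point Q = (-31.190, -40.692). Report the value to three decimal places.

8.901

eq1: (x + 20.973)² + (y + 26.134)² = 25.3511598798²
eq2: (x + 46.316)² + (y + 26.366)² = 18.0591131445²
eq3: (x + 45.266)² + (y − 24.067)² = 67.4773148540²
eq3−eq1, eq3−eq2 (x²,y² cancel):
  48.586·x − 100.402·y = 2405.128153
  -2.100·x − 100.866·y = 4439.163019
det = 48.586·-100.866 − -100.402·-2.100 = -5111.519676
x = (2405.128153·-100.866 − -100.402·4439.163019) / -5111.519676 = -39.734796
y = (48.586·4439.163019 − 2405.128153·-2.100) / -5111.519676 = -43.183233
|P − Q| = √((-39.734796 − -31.190)² + (-43.183233 − -40.692)²) = 8.900549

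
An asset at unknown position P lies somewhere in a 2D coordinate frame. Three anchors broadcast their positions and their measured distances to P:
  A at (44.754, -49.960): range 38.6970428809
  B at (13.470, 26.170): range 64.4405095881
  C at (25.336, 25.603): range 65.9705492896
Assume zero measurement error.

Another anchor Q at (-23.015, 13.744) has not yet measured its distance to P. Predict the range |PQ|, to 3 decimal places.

60.325

eq1: (x − 44.754)² + (y + 49.960)² = 38.6970428809²
eq2: (x − 13.470)² + (y − 26.170)² = 64.4405095881²
eq3: (x − 25.336)² + (y − 25.603)² = 65.9705492896²
eq2−eq1, eq2−eq3 (x²,y² cancel):
  62.568·x − 152.260·y = 6287.730464
  23.732·x − 1.134·y = 231.582607
det = 62.568·-1.134 − -152.260·23.732 = 3542.482208
x = (6287.730464·-1.134 − -152.260·231.582607) / 3542.482208 = 7.940896
y = (62.568·231.582607 − 6287.730464·23.732) / 3542.482208 = -38.032868
|P − Q| = √((7.940896 − -23.015)² + (-38.032868 − 13.744)²) = 60.325049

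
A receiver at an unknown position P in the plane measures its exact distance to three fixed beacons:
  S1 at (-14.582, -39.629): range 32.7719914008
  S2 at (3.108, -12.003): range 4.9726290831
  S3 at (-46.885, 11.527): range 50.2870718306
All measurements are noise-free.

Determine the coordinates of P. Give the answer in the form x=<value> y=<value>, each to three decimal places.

x=-1.286 y=-9.675

eq1: (x + 14.582)² + (y + 39.629)² = 32.7719914008²
eq2: (x − 3.108)² + (y + 12.003)² = 4.9726290831²
eq3: (x + 46.885)² + (y − 11.527)² = 50.2870718306²
eq2−eq1, eq2−eq3 (x²,y² cancel):
  -35.380·x − 55.252·y = 580.084312
  -99.986·x + 47.060·y = -326.719272
det = -35.380·47.060 − -55.252·-99.986 = -7189.409272
x = (580.084312·47.060 − -55.252·-326.719272) / -7189.409272 = -1.286180
y = (-35.380·-326.719272 − 580.084312·-99.986) / -7189.409272 = -9.675293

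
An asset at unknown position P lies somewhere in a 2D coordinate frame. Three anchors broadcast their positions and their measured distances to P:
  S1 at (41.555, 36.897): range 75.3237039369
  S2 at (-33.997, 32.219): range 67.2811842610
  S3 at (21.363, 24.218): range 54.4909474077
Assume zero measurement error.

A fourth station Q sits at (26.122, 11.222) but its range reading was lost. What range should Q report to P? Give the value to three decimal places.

45.416

eq1: (x − 41.555)² + (y − 36.897)² = 75.3237039369²
eq2: (x + 33.997)² + (y − 32.219)² = 67.2811842610²
eq3: (x − 21.363)² + (y − 24.218)² = 54.4909474077²
eq3−eq1, eq3−eq2 (x²,y² cancel):
  40.384·x + 25.358·y = -659.079684
  -110.720·x + 16.002·y = -406.523729
det = 40.384·16.002 − 25.358·-110.720 = 3453.862528
x = (-659.079684·16.002 − 25.358·-406.523729) / 3453.862528 = -0.068898
y = (40.384·-406.523729 − -659.079684·-110.720) / 3453.862528 = -25.881272
|P − Q| = √((-0.068898 − 26.122)² + (-25.881272 − 11.222)²) = 45.416032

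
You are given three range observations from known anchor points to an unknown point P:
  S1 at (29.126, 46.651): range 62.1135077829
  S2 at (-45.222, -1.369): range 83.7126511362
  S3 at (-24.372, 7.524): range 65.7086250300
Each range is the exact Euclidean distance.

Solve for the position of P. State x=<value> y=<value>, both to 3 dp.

x=37.388 y=-14.911

eq1: (x − 29.126)² + (y − 46.651)² = 62.1135077829²
eq2: (x + 45.222)² + (y + 1.369)² = 83.7126511362²
eq3: (x + 24.372)² + (y − 7.524)² = 65.7086250300²
eq1−eq2, eq1−eq3 (x²,y² cancel):
  -148.696·x − 96.040·y = -4127.456343
  -106.996·x − 78.254·y = -2833.570271
det = -148.696·-78.254 − -96.040·-106.996 = 1360.160944
x = (-4127.456343·-78.254 − -96.040·-2833.570271) / 1360.160944 = 37.388134
y = (-148.696·-2833.570271 − -4127.456343·-106.996) / 1360.160944 = -14.910554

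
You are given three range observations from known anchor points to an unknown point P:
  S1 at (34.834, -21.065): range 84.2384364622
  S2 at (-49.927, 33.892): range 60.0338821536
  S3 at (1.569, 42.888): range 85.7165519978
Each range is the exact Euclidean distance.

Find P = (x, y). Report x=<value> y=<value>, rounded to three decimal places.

x=-49.252 y=-26.138

eq1: (x − 34.834)² + (y + 21.065)² = 84.2384364622²
eq2: (x + 49.927)² + (y − 33.892)² = 60.0338821536²
eq3: (x − 1.569)² + (y − 42.888)² = 85.7165519978²
eq2−eq3, eq2−eq1 (x²,y² cancel):
  102.992·x + 17.992·y = -5542.790968
  169.522·x − 109.914·y = -5476.278383
det = 102.992·-109.914 − 17.992·169.522 = -14370.302512
x = (-5542.790968·-109.914 − 17.992·-5476.278383) / -14370.302512 = -49.251540
y = (102.992·-5476.278383 − -5542.790968·169.522) / -14370.302512 = -26.138082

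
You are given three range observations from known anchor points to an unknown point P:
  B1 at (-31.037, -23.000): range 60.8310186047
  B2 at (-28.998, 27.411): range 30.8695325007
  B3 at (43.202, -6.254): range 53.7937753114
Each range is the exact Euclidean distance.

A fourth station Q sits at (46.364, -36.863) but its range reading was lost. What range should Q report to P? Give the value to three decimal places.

eq1: (x + 31.037)² + (y + 23.000)² = 60.8310186047²
eq2: (x + 28.998)² + (y − 27.411)² = 30.8695325007²
eq3: (x − 43.202)² + (y + 6.254)² = 53.7937753114²
eq2−eq3, eq2−eq1 (x²,y² cancel):
  144.400·x − 67.330·y = -1627.563830
  -4.078·x − 100.822·y = -2847.436344
det = 144.400·-100.822 − -67.330·-4.078 = -14833.268540
x = (-1627.563830·-100.822 − -67.330·-2847.436344) / -14833.268540 = 1.862277
y = (144.400·-2847.436344 − -1627.563830·-4.078) / -14833.268540 = 28.166888
|P − Q| = √((1.862277 − 46.364)² + (28.166888 − -36.863)²) = 78.799046

78.799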